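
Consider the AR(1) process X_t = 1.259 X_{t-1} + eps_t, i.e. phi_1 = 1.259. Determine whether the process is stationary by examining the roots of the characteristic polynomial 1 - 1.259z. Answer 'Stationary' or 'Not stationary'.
\text{Not stationary}

The AR(p) characteristic polynomial is P(z) = 1 - 1.259z.
Stationarity requires all roots to lie outside the unit circle, i.e. |z| > 1 for every root.
This is linear in z: 1 + (-1.259) z = 0  =>  z = -1/(-1.259) = 0.794281,  |z| = 0.794281.
Moduli of all roots: 0.7943.
All moduli strictly greater than 1? No.
Verdict: Not stationary.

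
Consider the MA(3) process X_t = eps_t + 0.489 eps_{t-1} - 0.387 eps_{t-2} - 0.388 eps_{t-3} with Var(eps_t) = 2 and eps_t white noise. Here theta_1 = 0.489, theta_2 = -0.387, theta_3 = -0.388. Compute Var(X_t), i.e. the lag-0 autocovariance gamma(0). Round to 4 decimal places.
\gamma(0) = 3.0789

For an MA(q) process X_t = eps_t + sum_i theta_i eps_{t-i} with
Var(eps_t) = sigma^2, the variance is
  gamma(0) = sigma^2 * (1 + sum_i theta_i^2).
  sum_i theta_i^2 = (0.489)^2 + (-0.387)^2 + (-0.388)^2 = 0.239121 + 0.149769 + 0.150544 = 0.539434.
  gamma(0) = 2 * (1 + 0.539434) = 2 * 1.539434 = 3.078868, which rounds to 3.0789.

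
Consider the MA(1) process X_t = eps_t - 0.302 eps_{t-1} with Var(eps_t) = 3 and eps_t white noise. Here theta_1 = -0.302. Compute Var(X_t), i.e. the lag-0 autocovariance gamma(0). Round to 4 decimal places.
\gamma(0) = 3.2736

For an MA(q) process X_t = eps_t + sum_i theta_i eps_{t-i} with
Var(eps_t) = sigma^2, the variance is
  gamma(0) = sigma^2 * (1 + sum_i theta_i^2).
  sum_i theta_i^2 = (-0.302)^2 = 0.091204.
  gamma(0) = 3 * (1 + 0.091204) = 3 * 1.091204 = 3.273612, which rounds to 3.2736.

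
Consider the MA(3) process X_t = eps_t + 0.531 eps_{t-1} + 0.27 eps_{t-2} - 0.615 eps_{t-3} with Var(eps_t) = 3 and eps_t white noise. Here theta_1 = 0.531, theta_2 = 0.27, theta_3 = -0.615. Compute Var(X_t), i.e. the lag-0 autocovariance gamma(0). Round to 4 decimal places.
\gamma(0) = 5.1993

For an MA(q) process X_t = eps_t + sum_i theta_i eps_{t-i} with
Var(eps_t) = sigma^2, the variance is
  gamma(0) = sigma^2 * (1 + sum_i theta_i^2).
  sum_i theta_i^2 = (0.531)^2 + (0.27)^2 + (-0.615)^2 = 0.281961 + 0.0729 + 0.378225 = 0.733086.
  gamma(0) = 3 * (1 + 0.733086) = 3 * 1.733086 = 5.199258, which rounds to 5.1993.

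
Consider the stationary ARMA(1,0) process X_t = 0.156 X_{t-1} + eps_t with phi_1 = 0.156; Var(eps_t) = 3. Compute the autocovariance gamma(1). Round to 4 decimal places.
\gamma(1) = 0.4797

Multiply the model equation by X_{t-k} and take expectations. With theta_0 = psi_0 = 1 and psi_j the MA(infinity) weights, this gives
  gamma(k) - sum_i phi_i gamma(k-i) = c_k,
  c_k = sigma^2 * sum_{j=k..q} theta_j psi_{j-k}   (c_k = 0 for k > q),
using gamma(-m) = gamma(m).
Pure AR (q = 0): c_0 = sigma^2 = 3, c_k = 0 for k >= 1.
Equations for k = 0 and k = 1 (AR order 1):
  gamma(0) = phi_1 gamma(1) + c_0
  gamma(1) = phi_1 gamma(0) + c_1
Substituting the second into the first: gamma(0) (1 - phi_1^2) = c_0 + phi_1 c_1, so
  gamma(0) = c_0 / (1 - phi_1^2) = 3 / (1 - (0.156)^2) = 3 / 0.975664 = 3.074829.
  gamma(1) = phi_1 gamma(0) = (0.156)(3.074829) = 0.479673.
Therefore gamma(1) = 0.4797 (to 4 decimal places).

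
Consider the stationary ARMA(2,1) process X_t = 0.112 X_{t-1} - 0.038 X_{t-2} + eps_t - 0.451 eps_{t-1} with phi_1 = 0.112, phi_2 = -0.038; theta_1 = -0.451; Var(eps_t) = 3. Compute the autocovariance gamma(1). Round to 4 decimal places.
\gamma(1) = -0.9407

Multiply the model equation by X_{t-k} and take expectations. With theta_0 = psi_0 = 1 and psi_j the MA(infinity) weights, this gives
  gamma(k) - sum_i phi_i gamma(k-i) = c_k,
  c_k = sigma^2 * sum_{j=k..q} theta_j psi_{j-k}   (c_k = 0 for k > q),
using gamma(-m) = gamma(m).
psi-weights needed (psi_j = theta_j + sum_i phi_i psi_{j-i}):
  psi_1 = theta_1 + phi_1 = -0.451 + (0.112) = -0.339
Right-hand sides:
  c_0 = sigma^2 (1 + theta_1 psi_1) = 3 * (1 + (-0.451)(-0.339)) = 3 * 1.152889 = 3.458667
  c_1 = sigma^2 theta_1 = 3 * (-0.451) = -1.353
  c_2 = 0
Equations for k = 0, 1, 2 (AR order 2, c_2 = 0):
  (E0) gamma(0) = phi_1 gamma(1) + phi_2 gamma(2) + c_0
  (E1) gamma(1) = phi_1 gamma(0) + phi_2 gamma(1) + c_1
  (E2) gamma(2) = phi_1 gamma(1) + phi_2 gamma(0)
From (E1): gamma(1) = A gamma(0) + B with
  A = phi_1 / (1 - phi_2) = 0.112 / 1.038 = 0.1079,   B = c_1 / (1 - phi_2) = -1.353 / 1.038 = -1.303468.
Insert (E2) into (E0): gamma(0) (1 - phi_2^2) = phi_1 (1 + phi_2) gamma(1) + c_0.
  phi_1 (1 + phi_2) = (0.112)(0.962) = 0.107744,   1 - phi_2^2 = 0.998556.
Replace gamma(1) by A gamma(0) + B and collect gamma(0):
  gamma(0) [0.998556 - (0.107744)(0.1079)] = (0.107744)(-1.303468) + 3.458667
  gamma(0) * 0.98693 = 3.318226
  gamma(0) = 3.318226 / 0.98693 = 3.362168.
  gamma(1) = A gamma(0) + B = (0.1079)(3.362168) + (-1.303468) = -0.940691.
Therefore gamma(1) = -0.9407 (to 4 decimal places).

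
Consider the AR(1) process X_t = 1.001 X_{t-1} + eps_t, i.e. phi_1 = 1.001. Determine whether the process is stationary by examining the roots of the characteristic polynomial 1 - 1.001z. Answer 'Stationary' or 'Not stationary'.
\text{Not stationary}

The AR(p) characteristic polynomial is P(z) = 1 - 1.001z.
Stationarity requires all roots to lie outside the unit circle, i.e. |z| > 1 for every root.
This is linear in z: 1 + (-1.001) z = 0  =>  z = -1/(-1.001) = 0.999001,  |z| = 0.999001.
Moduli of all roots: 0.9990.
All moduli strictly greater than 1? No.
Verdict: Not stationary.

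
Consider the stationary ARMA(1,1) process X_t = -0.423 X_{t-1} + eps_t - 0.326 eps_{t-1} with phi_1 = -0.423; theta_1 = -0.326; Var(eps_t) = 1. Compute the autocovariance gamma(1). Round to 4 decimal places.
\gamma(1) = -1.0380

Multiply the model equation by X_{t-k} and take expectations. With theta_0 = psi_0 = 1 and psi_j the MA(infinity) weights, this gives
  gamma(k) - sum_i phi_i gamma(k-i) = c_k,
  c_k = sigma^2 * sum_{j=k..q} theta_j psi_{j-k}   (c_k = 0 for k > q),
using gamma(-m) = gamma(m).
psi-weights needed (psi_j = theta_j + sum_i phi_i psi_{j-i}):
  psi_1 = theta_1 + phi_1 = -0.326 + (-0.423) = -0.749
Right-hand sides:
  c_0 = sigma^2 (1 + theta_1 psi_1) = 1 * (1 + (-0.326)(-0.749)) = 1 * 1.244174 = 1.244174
  c_1 = sigma^2 theta_1 = 1 * (-0.326) = -0.326
  c_2 = 0
Equations for k = 0 and k = 1 (AR order 1):
  gamma(0) = phi_1 gamma(1) + c_0
  gamma(1) = phi_1 gamma(0) + c_1
Substituting the second into the first: gamma(0) (1 - phi_1^2) = c_0 + phi_1 c_1, so
  gamma(0) = (c_0 + phi_1 c_1) / (1 - phi_1^2) = (1.244174 + (-0.423)(-0.326)) / (1 - (-0.423)^2) = 1.382072 / 0.821071 = 1.683255.
  gamma(1) = phi_1 gamma(0) + c_1 = (-0.423)(1.683255) + (-0.326) = -1.038017.
Therefore gamma(1) = -1.0380 (to 4 decimal places).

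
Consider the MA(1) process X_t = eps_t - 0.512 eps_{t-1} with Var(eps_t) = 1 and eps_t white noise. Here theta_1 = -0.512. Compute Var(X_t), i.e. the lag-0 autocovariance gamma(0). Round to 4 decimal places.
\gamma(0) = 1.2621

For an MA(q) process X_t = eps_t + sum_i theta_i eps_{t-i} with
Var(eps_t) = sigma^2, the variance is
  gamma(0) = sigma^2 * (1 + sum_i theta_i^2).
  sum_i theta_i^2 = (-0.512)^2 = 0.262144.
  gamma(0) = 1 * (1 + 0.262144) = 1 * 1.262144 = 1.262144, which rounds to 1.2621.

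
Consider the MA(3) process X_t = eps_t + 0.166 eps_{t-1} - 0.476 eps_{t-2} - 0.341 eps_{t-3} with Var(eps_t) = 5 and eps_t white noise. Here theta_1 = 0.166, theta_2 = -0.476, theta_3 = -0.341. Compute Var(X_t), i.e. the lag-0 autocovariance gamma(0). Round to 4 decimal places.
\gamma(0) = 6.8521

For an MA(q) process X_t = eps_t + sum_i theta_i eps_{t-i} with
Var(eps_t) = sigma^2, the variance is
  gamma(0) = sigma^2 * (1 + sum_i theta_i^2).
  sum_i theta_i^2 = (0.166)^2 + (-0.476)^2 + (-0.341)^2 = 0.027556 + 0.226576 + 0.116281 = 0.370413.
  gamma(0) = 5 * (1 + 0.370413) = 5 * 1.370413 = 6.852065, which rounds to 6.8521.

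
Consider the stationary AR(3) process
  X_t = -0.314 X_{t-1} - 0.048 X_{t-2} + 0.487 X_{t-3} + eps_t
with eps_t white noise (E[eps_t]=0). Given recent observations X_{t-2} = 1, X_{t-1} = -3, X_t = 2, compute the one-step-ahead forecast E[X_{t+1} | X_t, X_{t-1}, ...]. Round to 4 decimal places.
E[X_{t+1} \mid \mathcal F_t] = 0.0030

For an AR(p) model X_t = c + sum_i phi_i X_{t-i} + eps_t, the
one-step-ahead conditional mean is
  E[X_{t+1} | X_t, ...] = c + sum_i phi_i X_{t+1-i}.
Substitute known values:
  E[X_{t+1} | ...] = (-0.314) * (2) + (-0.048) * (-3) + (0.487) * (1)
                   = 0.0030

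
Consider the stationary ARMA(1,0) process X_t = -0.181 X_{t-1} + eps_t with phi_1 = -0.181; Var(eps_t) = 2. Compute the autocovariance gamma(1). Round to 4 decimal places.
\gamma(1) = -0.3743

Multiply the model equation by X_{t-k} and take expectations. With theta_0 = psi_0 = 1 and psi_j the MA(infinity) weights, this gives
  gamma(k) - sum_i phi_i gamma(k-i) = c_k,
  c_k = sigma^2 * sum_{j=k..q} theta_j psi_{j-k}   (c_k = 0 for k > q),
using gamma(-m) = gamma(m).
Pure AR (q = 0): c_0 = sigma^2 = 2, c_k = 0 for k >= 1.
Equations for k = 0 and k = 1 (AR order 1):
  gamma(0) = phi_1 gamma(1) + c_0
  gamma(1) = phi_1 gamma(0) + c_1
Substituting the second into the first: gamma(0) (1 - phi_1^2) = c_0 + phi_1 c_1, so
  gamma(0) = c_0 / (1 - phi_1^2) = 2 / (1 - (-0.181)^2) = 2 / 0.967239 = 2.067741.
  gamma(1) = phi_1 gamma(0) = (-0.181)(2.067741) = -0.374261.
Therefore gamma(1) = -0.3743 (to 4 decimal places).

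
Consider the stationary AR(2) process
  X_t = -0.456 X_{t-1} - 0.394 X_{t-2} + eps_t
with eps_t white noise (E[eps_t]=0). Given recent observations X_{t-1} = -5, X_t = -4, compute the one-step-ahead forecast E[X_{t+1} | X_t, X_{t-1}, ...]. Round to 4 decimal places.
E[X_{t+1} \mid \mathcal F_t] = 3.7940

For an AR(p) model X_t = c + sum_i phi_i X_{t-i} + eps_t, the
one-step-ahead conditional mean is
  E[X_{t+1} | X_t, ...] = c + sum_i phi_i X_{t+1-i}.
Substitute known values:
  E[X_{t+1} | ...] = (-0.456) * (-4) + (-0.394) * (-5)
                   = 3.7940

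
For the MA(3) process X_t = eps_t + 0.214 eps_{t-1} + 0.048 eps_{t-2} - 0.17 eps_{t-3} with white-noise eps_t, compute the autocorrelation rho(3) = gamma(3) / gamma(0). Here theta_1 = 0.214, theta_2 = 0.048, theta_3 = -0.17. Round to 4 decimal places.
\rho(3) = -0.1578

For an MA(q) process with theta_0 = 1, the autocovariance is
  gamma(k) = sigma^2 * sum_{i=0..q-k} theta_i * theta_{i+k},
and rho(k) = gamma(k) / gamma(0). Sigma^2 cancels.
  numerator   = (1)*(-0.17) = -0.17.
  denominator = (1)^2 + (0.214)^2 + (0.048)^2 + (-0.17)^2 = 1.077.
  rho(3) = -0.17 / 1.077 = -0.1578.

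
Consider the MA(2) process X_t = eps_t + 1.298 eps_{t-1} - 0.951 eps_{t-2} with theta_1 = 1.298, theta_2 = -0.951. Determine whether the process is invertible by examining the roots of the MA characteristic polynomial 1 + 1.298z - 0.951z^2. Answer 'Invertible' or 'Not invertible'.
\text{Not invertible}

The MA(q) characteristic polynomial is P(z) = 1 + 1.298z - 0.951z^2.
Invertibility requires all roots to lie outside the unit circle, i.e. |z| > 1 for every root.
Set 1 + (1.298) z + (-0.951) z^2 = 0, i.e. a z^2 + b z + c = 0 with a = -0.951, b = 1.298, c = 1.
Discriminant D = b^2 - 4ac = (1.298)^2 - 4*(-0.951)*1 = 1.684804 - (-3.804) = 5.488804.
D >= 0, so the roots are real: z = (-b +/- sqrt(D)) / (2a) = (-1.298 +/- 2.34282) / (-1.902).
  z_1 = (-1.298 + 2.34282) / (-1.902) = -0.5493,   |z_1| = 0.5493.
  z_2 = (-1.298 - 2.34282) / (-1.902) = 1.9142,   |z_2| = 1.9142.
Moduli of all roots: 0.5493, 1.9142.
All moduli strictly greater than 1? No.
Verdict: Not invertible.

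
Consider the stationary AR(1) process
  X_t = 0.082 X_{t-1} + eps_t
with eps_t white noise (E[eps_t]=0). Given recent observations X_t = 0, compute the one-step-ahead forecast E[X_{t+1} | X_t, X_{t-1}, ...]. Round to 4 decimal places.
E[X_{t+1} \mid \mathcal F_t] = 0.0000

For an AR(p) model X_t = c + sum_i phi_i X_{t-i} + eps_t, the
one-step-ahead conditional mean is
  E[X_{t+1} | X_t, ...] = c + sum_i phi_i X_{t+1-i}.
Substitute known values:
  E[X_{t+1} | ...] = (0.082) * (0)
                   = 0.0000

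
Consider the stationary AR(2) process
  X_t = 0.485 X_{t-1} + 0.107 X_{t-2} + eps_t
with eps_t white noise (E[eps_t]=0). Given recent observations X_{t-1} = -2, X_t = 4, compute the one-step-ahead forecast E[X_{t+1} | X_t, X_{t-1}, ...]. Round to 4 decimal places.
E[X_{t+1} \mid \mathcal F_t] = 1.7260

For an AR(p) model X_t = c + sum_i phi_i X_{t-i} + eps_t, the
one-step-ahead conditional mean is
  E[X_{t+1} | X_t, ...] = c + sum_i phi_i X_{t+1-i}.
Substitute known values:
  E[X_{t+1} | ...] = (0.485) * (4) + (0.107) * (-2)
                   = 1.7260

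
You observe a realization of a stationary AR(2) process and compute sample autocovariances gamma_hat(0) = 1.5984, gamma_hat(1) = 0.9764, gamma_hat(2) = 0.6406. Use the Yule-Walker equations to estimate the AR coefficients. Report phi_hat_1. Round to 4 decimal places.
\hat\phi_{1} = 0.5839

The Yule-Walker equations for an AR(p) process read, in matrix form,
  Gamma_p phi = r_p,   with   (Gamma_p)_{ij} = gamma(|i - j|),
                       (r_p)_i = gamma(i),   i,j = 1..p.
Substitute the sample gammas (Toeplitz matrix and right-hand side of size 2):
  Gamma_p = [[1.5984, 0.9764], [0.9764, 1.5984]]
  r_p     = [0.9764, 0.6406]
Written out:
  1.5984 phi_1 + 0.9764 phi_2 = 0.9764
  0.9764 phi_1 + 1.5984 phi_2 = 0.6406
Solve by Cramer's rule:
  det = gamma(0)^2 - gamma(1)^2 = (1.5984)^2 - (0.9764)^2 = 2.55488256 - 0.95335696 = 1.6015256
  phi_hat_1 = [gamma(1) gamma(0) - gamma(1) gamma(2)] / det = [(0.9764)(1.5984) - (0.9764)(0.6406)] / 1.6015256 = 0.93519592 / 1.6015256 = 0.5839
  phi_hat_2 = [gamma(0) gamma(2) - gamma(1)^2] / det = [(1.5984)(0.6406) - (0.9764)^2] / 1.6015256 = 0.07057808 / 1.6015256 = 0.0441
So phi_hat = [0.5839, 0.0441].
Therefore phi_hat_1 = 0.5839.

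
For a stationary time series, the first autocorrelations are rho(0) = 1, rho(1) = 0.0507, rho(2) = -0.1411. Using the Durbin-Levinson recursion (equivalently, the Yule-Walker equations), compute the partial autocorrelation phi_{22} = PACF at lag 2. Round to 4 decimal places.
\phi_{22} = -0.1440

The PACF at lag k is phi_{kk}, the last component of the solution
to the Yule-Walker system G_k phi = r_k where
  (G_k)_{ij} = rho(|i - j|), (r_k)_i = rho(i), i,j = 1..k.
Equivalently, Durbin-Levinson gives phi_{kk} iteratively:
  phi_{11} = rho(1)
  phi_{kk} = [rho(k) - sum_{j=1..k-1} phi_{k-1,j} rho(k-j)]
            / [1 - sum_{j=1..k-1} phi_{k-1,j} rho(j)],
  phi_{k,j} = phi_{k-1,j} - phi_{kk} phi_{k-1,k-j},  j = 1..k-1.
Step k = 1:
  phi_11 = rho(1) = 0.0507.
Step k = 2:
  phi_22 = [rho(2) - phi_11 rho(1)] / [1 - phi_11 rho(1)] = [-0.1411 - (0.0507)(0.0507)] / [1 - (0.0507)(0.0507)]
         = -0.14367049 / 0.99742951 = -0.144.
Therefore phi_{22} = -0.1440.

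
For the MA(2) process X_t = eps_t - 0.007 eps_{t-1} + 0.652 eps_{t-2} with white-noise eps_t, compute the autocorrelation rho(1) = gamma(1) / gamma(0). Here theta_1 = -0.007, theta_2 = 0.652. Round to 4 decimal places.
\rho(1) = -0.0081

For an MA(q) process with theta_0 = 1, the autocovariance is
  gamma(k) = sigma^2 * sum_{i=0..q-k} theta_i * theta_{i+k},
and rho(k) = gamma(k) / gamma(0). Sigma^2 cancels.
  numerator   = (1)*(-0.007) + (-0.007)*(0.652) = -0.011564.
  denominator = (1)^2 + (-0.007)^2 + (0.652)^2 = 1.425153.
  rho(1) = -0.011564 / 1.425153 = -0.0081.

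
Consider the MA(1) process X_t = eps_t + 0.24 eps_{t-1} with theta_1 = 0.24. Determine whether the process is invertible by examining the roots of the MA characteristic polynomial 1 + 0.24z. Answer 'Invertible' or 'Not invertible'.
\text{Invertible}

The MA(q) characteristic polynomial is P(z) = 1 + 0.24z.
Invertibility requires all roots to lie outside the unit circle, i.e. |z| > 1 for every root.
This is linear in z: 1 + (0.24) z = 0  =>  z = -1/(0.24) = -4.166667,  |z| = 4.166667.
Moduli of all roots: 4.1667.
All moduli strictly greater than 1? Yes.
Verdict: Invertible.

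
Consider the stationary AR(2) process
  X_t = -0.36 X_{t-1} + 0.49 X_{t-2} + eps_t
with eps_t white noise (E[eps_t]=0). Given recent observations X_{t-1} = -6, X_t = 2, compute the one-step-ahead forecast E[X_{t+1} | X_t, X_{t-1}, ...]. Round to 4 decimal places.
E[X_{t+1} \mid \mathcal F_t] = -3.6600

For an AR(p) model X_t = c + sum_i phi_i X_{t-i} + eps_t, the
one-step-ahead conditional mean is
  E[X_{t+1} | X_t, ...] = c + sum_i phi_i X_{t+1-i}.
Substitute known values:
  E[X_{t+1} | ...] = (-0.36) * (2) + (0.49) * (-6)
                   = -3.6600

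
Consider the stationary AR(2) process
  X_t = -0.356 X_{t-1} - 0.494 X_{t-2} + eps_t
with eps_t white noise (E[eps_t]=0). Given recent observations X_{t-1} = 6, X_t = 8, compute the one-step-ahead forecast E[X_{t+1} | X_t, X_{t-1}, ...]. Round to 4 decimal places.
E[X_{t+1} \mid \mathcal F_t] = -5.8120

For an AR(p) model X_t = c + sum_i phi_i X_{t-i} + eps_t, the
one-step-ahead conditional mean is
  E[X_{t+1} | X_t, ...] = c + sum_i phi_i X_{t+1-i}.
Substitute known values:
  E[X_{t+1} | ...] = (-0.356) * (8) + (-0.494) * (6)
                   = -5.8120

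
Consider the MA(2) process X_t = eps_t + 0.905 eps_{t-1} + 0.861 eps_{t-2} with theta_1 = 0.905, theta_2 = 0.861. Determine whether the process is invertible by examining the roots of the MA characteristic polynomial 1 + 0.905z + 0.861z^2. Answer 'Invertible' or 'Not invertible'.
\text{Invertible}

The MA(q) characteristic polynomial is P(z) = 1 + 0.905z + 0.861z^2.
Invertibility requires all roots to lie outside the unit circle, i.e. |z| > 1 for every root.
Set 1 + (0.905) z + (0.861) z^2 = 0, i.e. a z^2 + b z + c = 0 with a = 0.861, b = 0.905, c = 1.
Discriminant D = b^2 - 4ac = (0.905)^2 - 4*(0.861)*1 = 0.819025 - (3.444) = -2.624975.
D < 0, so the roots are the complex-conjugate pair z = (-b +/- i sqrt(-D)) / (2a) = -0.5256 +/- 0.9409i.
For a conjugate pair |z|^2 = z * conj(z) = (product of roots) = c/a = 1/(0.861) = 1.16144, so |z| = sqrt(1.16144) = 1.0777 for both roots.
Moduli of all roots: 1.0777, 1.0777.
All moduli strictly greater than 1? Yes.
Verdict: Invertible.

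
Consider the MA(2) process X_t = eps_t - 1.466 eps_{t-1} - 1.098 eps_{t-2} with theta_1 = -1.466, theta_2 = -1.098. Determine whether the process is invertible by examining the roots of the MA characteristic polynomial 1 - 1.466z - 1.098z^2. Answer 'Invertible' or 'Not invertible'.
\text{Not invertible}

The MA(q) characteristic polynomial is P(z) = 1 - 1.466z - 1.098z^2.
Invertibility requires all roots to lie outside the unit circle, i.e. |z| > 1 for every root.
Set 1 + (-1.466) z + (-1.098) z^2 = 0, i.e. a z^2 + b z + c = 0 with a = -1.098, b = -1.466, c = 1.
Discriminant D = b^2 - 4ac = (-1.466)^2 - 4*(-1.098)*1 = 2.149156 - (-4.392) = 6.541156.
D >= 0, so the roots are real: z = (-b +/- sqrt(D)) / (2a) = (1.466 +/- 2.557568) / (-2.196).
  z_1 = (1.466 + 2.557568) / (-2.196) = -1.8322,   |z_1| = 1.8322.
  z_2 = (1.466 - 2.557568) / (-2.196) = 0.4971,   |z_2| = 0.4971.
Moduli of all roots: 1.8322, 0.4971.
All moduli strictly greater than 1? No.
Verdict: Not invertible.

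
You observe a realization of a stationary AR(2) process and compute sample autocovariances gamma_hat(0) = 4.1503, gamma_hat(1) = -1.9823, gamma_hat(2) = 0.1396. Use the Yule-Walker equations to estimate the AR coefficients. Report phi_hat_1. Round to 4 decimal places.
\hat\phi_{1} = -0.5980

The Yule-Walker equations for an AR(p) process read, in matrix form,
  Gamma_p phi = r_p,   with   (Gamma_p)_{ij} = gamma(|i - j|),
                       (r_p)_i = gamma(i),   i,j = 1..p.
Substitute the sample gammas (Toeplitz matrix and right-hand side of size 2):
  Gamma_p = [[4.1503, -1.9823], [-1.9823, 4.1503]]
  r_p     = [-1.9823, 0.1396]
Written out:
  4.1503 phi_1 - 1.9823 phi_2 = -1.9823
  -1.9823 phi_1 + 4.1503 phi_2 = 0.1396
Solve by Cramer's rule:
  det = gamma(0)^2 - gamma(1)^2 = (4.1503)^2 - (-1.9823)^2 = 17.22499009 - 3.92951329 = 13.2954768
  phi_hat_1 = [gamma(1) gamma(0) - gamma(1) gamma(2)] / det = [(-1.9823)(4.1503) - (-1.9823)(0.1396)] / 13.2954768 = -7.95041061 / 13.2954768 = -0.598
  phi_hat_2 = [gamma(0) gamma(2) - gamma(1)^2] / det = [(4.1503)(0.1396) - (-1.9823)^2] / 13.2954768 = -3.35013141 / 13.2954768 = -0.252
So phi_hat = [-0.5980, -0.2520].
Therefore phi_hat_1 = -0.5980.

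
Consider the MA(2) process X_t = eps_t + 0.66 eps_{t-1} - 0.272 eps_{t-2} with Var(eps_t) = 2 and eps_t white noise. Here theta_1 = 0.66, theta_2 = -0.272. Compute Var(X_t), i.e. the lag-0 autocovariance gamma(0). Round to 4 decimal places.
\gamma(0) = 3.0192

For an MA(q) process X_t = eps_t + sum_i theta_i eps_{t-i} with
Var(eps_t) = sigma^2, the variance is
  gamma(0) = sigma^2 * (1 + sum_i theta_i^2).
  sum_i theta_i^2 = (0.66)^2 + (-0.272)^2 = 0.4356 + 0.073984 = 0.509584.
  gamma(0) = 2 * (1 + 0.509584) = 2 * 1.509584 = 3.019168, which rounds to 3.0192.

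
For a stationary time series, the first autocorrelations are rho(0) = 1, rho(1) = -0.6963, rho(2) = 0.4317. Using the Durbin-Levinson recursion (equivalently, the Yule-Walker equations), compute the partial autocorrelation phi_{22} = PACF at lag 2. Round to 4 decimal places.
\phi_{22} = -0.1031

The PACF at lag k is phi_{kk}, the last component of the solution
to the Yule-Walker system G_k phi = r_k where
  (G_k)_{ij} = rho(|i - j|), (r_k)_i = rho(i), i,j = 1..k.
Equivalently, Durbin-Levinson gives phi_{kk} iteratively:
  phi_{11} = rho(1)
  phi_{kk} = [rho(k) - sum_{j=1..k-1} phi_{k-1,j} rho(k-j)]
            / [1 - sum_{j=1..k-1} phi_{k-1,j} rho(j)],
  phi_{k,j} = phi_{k-1,j} - phi_{kk} phi_{k-1,k-j},  j = 1..k-1.
Step k = 1:
  phi_11 = rho(1) = -0.6963.
Step k = 2:
  phi_22 = [rho(2) - phi_11 rho(1)] / [1 - phi_11 rho(1)] = [0.4317 - (-0.6963)(-0.6963)] / [1 - (-0.6963)(-0.6963)]
         = -0.05313369 / 0.51516631 = -0.1031.
Therefore phi_{22} = -0.1031.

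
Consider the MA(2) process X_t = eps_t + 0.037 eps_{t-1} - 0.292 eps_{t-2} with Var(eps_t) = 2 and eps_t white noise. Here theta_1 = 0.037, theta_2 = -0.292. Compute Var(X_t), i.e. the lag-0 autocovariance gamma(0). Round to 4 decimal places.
\gamma(0) = 2.1733

For an MA(q) process X_t = eps_t + sum_i theta_i eps_{t-i} with
Var(eps_t) = sigma^2, the variance is
  gamma(0) = sigma^2 * (1 + sum_i theta_i^2).
  sum_i theta_i^2 = (0.037)^2 + (-0.292)^2 = 0.001369 + 0.085264 = 0.086633.
  gamma(0) = 2 * (1 + 0.086633) = 2 * 1.086633 = 2.173266, which rounds to 2.1733.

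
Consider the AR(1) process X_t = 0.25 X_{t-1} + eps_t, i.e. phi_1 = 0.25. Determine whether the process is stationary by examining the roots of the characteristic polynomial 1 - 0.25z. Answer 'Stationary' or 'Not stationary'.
\text{Stationary}

The AR(p) characteristic polynomial is P(z) = 1 - 0.25z.
Stationarity requires all roots to lie outside the unit circle, i.e. |z| > 1 for every root.
This is linear in z: 1 + (-0.25) z = 0  =>  z = -1/(-0.25) = 4,  |z| = 4.
Moduli of all roots: 4.0000.
All moduli strictly greater than 1? Yes.
Verdict: Stationary.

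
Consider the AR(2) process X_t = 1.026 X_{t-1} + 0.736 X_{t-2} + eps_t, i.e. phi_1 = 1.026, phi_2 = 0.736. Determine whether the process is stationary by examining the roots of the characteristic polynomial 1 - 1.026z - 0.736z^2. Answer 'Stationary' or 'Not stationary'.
\text{Not stationary}

The AR(p) characteristic polynomial is P(z) = 1 - 1.026z - 0.736z^2.
Stationarity requires all roots to lie outside the unit circle, i.e. |z| > 1 for every root.
Set 1 + (-1.026) z + (-0.736) z^2 = 0, i.e. a z^2 + b z + c = 0 with a = -0.736, b = -1.026, c = 1.
Discriminant D = b^2 - 4ac = (-1.026)^2 - 4*(-0.736)*1 = 1.052676 - (-2.944) = 3.996676.
D >= 0, so the roots are real: z = (-b +/- sqrt(D)) / (2a) = (1.026 +/- 1.999169) / (-1.472).
  z_1 = (1.026 + 1.999169) / (-1.472) = -2.0551,   |z_1| = 2.0551.
  z_2 = (1.026 - 1.999169) / (-1.472) = 0.6611,   |z_2| = 0.6611.
Moduli of all roots: 2.0551, 0.6611.
All moduli strictly greater than 1? No.
Verdict: Not stationary.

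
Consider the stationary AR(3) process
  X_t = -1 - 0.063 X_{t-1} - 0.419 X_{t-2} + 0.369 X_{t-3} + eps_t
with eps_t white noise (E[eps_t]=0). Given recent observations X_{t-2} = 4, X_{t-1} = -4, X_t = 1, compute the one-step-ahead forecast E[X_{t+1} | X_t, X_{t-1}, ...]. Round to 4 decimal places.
E[X_{t+1} \mid \mathcal F_t] = 2.0890

For an AR(p) model X_t = c + sum_i phi_i X_{t-i} + eps_t, the
one-step-ahead conditional mean is
  E[X_{t+1} | X_t, ...] = c + sum_i phi_i X_{t+1-i}.
Substitute known values:
  E[X_{t+1} | ...] = -1 + (-0.063) * (1) + (-0.419) * (-4) + (0.369) * (4)
                   = 2.0890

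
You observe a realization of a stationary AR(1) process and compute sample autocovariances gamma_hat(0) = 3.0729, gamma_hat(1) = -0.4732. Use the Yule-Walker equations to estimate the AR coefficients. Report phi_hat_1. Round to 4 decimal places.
\hat\phi_{1} = -0.1540

The Yule-Walker equations for an AR(p) process read, in matrix form,
  Gamma_p phi = r_p,   with   (Gamma_p)_{ij} = gamma(|i - j|),
                       (r_p)_i = gamma(i),   i,j = 1..p.
Substitute the sample gammas (Toeplitz matrix and right-hand side of size 1):
  Gamma_p = [[3.0729]]
  r_p     = [-0.4732]
With p = 1 this is the single equation gamma(0) phi_1 = gamma(1):
  phi_hat_1 = gamma(1) / gamma(0) = -0.4732 / 3.0729 = -0.1540.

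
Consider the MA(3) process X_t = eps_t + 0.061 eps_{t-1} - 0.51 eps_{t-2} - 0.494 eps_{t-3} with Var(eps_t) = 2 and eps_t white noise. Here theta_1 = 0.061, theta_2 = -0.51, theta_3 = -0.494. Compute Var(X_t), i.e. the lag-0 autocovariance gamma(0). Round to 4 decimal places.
\gamma(0) = 3.0157

For an MA(q) process X_t = eps_t + sum_i theta_i eps_{t-i} with
Var(eps_t) = sigma^2, the variance is
  gamma(0) = sigma^2 * (1 + sum_i theta_i^2).
  sum_i theta_i^2 = (0.061)^2 + (-0.51)^2 + (-0.494)^2 = 0.003721 + 0.2601 + 0.244036 = 0.507857.
  gamma(0) = 2 * (1 + 0.507857) = 2 * 1.507857 = 3.015714, which rounds to 3.0157.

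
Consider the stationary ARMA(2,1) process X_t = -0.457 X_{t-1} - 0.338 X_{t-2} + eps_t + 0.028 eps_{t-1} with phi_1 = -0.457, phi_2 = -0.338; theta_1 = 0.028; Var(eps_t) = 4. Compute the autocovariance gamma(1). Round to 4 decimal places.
\gamma(1) = -1.6304

Multiply the model equation by X_{t-k} and take expectations. With theta_0 = psi_0 = 1 and psi_j the MA(infinity) weights, this gives
  gamma(k) - sum_i phi_i gamma(k-i) = c_k,
  c_k = sigma^2 * sum_{j=k..q} theta_j psi_{j-k}   (c_k = 0 for k > q),
using gamma(-m) = gamma(m).
psi-weights needed (psi_j = theta_j + sum_i phi_i psi_{j-i}):
  psi_1 = theta_1 + phi_1 = 0.028 + (-0.457) = -0.429
Right-hand sides:
  c_0 = sigma^2 (1 + theta_1 psi_1) = 4 * (1 + (0.028)(-0.429)) = 4 * 0.987988 = 3.951952
  c_1 = sigma^2 theta_1 = 4 * (0.028) = 0.112
  c_2 = 0
Equations for k = 0, 1, 2 (AR order 2, c_2 = 0):
  (E0) gamma(0) = phi_1 gamma(1) + phi_2 gamma(2) + c_0
  (E1) gamma(1) = phi_1 gamma(0) + phi_2 gamma(1) + c_1
  (E2) gamma(2) = phi_1 gamma(1) + phi_2 gamma(0)
From (E1): gamma(1) = A gamma(0) + B with
  A = phi_1 / (1 - phi_2) = -0.457 / 1.338 = -0.341555,   B = c_1 / (1 - phi_2) = 0.112 / 1.338 = 0.083707.
Insert (E2) into (E0): gamma(0) (1 - phi_2^2) = phi_1 (1 + phi_2) gamma(1) + c_0.
  phi_1 (1 + phi_2) = (-0.457)(0.662) = -0.302534,   1 - phi_2^2 = 0.885756.
Replace gamma(1) by A gamma(0) + B and collect gamma(0):
  gamma(0) [0.885756 - (-0.302534)(-0.341555)] = (-0.302534)(0.083707) + 3.951952
  gamma(0) * 0.782424 = 3.926628
  gamma(0) = 3.926628 / 0.782424 = 5.018541.
  gamma(1) = A gamma(0) + B = (-0.341555)(5.018541) + (0.083707) = -1.630399.
Therefore gamma(1) = -1.6304 (to 4 decimal places).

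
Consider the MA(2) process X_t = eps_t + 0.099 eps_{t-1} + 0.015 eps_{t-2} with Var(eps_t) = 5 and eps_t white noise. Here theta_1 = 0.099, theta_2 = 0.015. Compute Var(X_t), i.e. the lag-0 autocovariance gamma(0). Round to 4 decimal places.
\gamma(0) = 5.0501

For an MA(q) process X_t = eps_t + sum_i theta_i eps_{t-i} with
Var(eps_t) = sigma^2, the variance is
  gamma(0) = sigma^2 * (1 + sum_i theta_i^2).
  sum_i theta_i^2 = (0.099)^2 + (0.015)^2 = 0.009801 + 0.000225 = 0.010026.
  gamma(0) = 5 * (1 + 0.010026) = 5 * 1.010026 = 5.05013, which rounds to 5.0501.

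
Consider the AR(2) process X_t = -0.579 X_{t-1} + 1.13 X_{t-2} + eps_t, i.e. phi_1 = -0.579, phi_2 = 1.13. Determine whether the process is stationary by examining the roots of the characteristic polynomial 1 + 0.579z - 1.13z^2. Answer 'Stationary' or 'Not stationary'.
\text{Not stationary}

The AR(p) characteristic polynomial is P(z) = 1 + 0.579z - 1.13z^2.
Stationarity requires all roots to lie outside the unit circle, i.e. |z| > 1 for every root.
Set 1 + (0.579) z + (-1.13) z^2 = 0, i.e. a z^2 + b z + c = 0 with a = -1.13, b = 0.579, c = 1.
Discriminant D = b^2 - 4ac = (0.579)^2 - 4*(-1.13)*1 = 0.335241 - (-4.52) = 4.855241.
D >= 0, so the roots are real: z = (-b +/- sqrt(D)) / (2a) = (-0.579 +/- 2.203461) / (-2.26).
  z_1 = (-0.579 + 2.203461) / (-2.26) = -0.7188,   |z_1| = 0.7188.
  z_2 = (-0.579 - 2.203461) / (-2.26) = 1.2312,   |z_2| = 1.2312.
Moduli of all roots: 0.7188, 1.2312.
All moduli strictly greater than 1? No.
Verdict: Not stationary.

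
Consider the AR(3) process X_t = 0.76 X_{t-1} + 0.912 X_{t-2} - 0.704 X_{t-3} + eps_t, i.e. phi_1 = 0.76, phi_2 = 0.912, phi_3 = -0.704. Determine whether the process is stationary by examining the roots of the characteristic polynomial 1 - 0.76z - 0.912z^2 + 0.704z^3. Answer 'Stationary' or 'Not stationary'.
\text{Stationary}

The AR(p) characteristic polynomial is P(z) = 1 - 0.76z - 0.912z^2 + 0.704z^3.
Stationarity requires all roots to lie outside the unit circle, i.e. |z| > 1 for every root.
Degree 3: look for a simple real root z0 first, then factor out (1 - z/z0) and solve the remaining quadratic.
Testing z0 = 1.25: P(1.25) = 1 + (-0.76)(1.25) + (-0.912)(1.25)^2 + (0.704)(1.25)^3
  = 1 + (-0.95) + (-1.425) + (1.375) = 0.  So z_0 = 1.25 is a root, |z_0| = 1.25.
Divide out the factor (1 - 0.8 z) = (1 - z/z0) (since 1/z0 = 0.8):
  P(z) = (1 - 0.8 z)(1 + (0.04) z + (-0.88) z^2)
  [check: z-coef 0.04 - (0.8) = -0.76; z^2-coef -0.88 - (0.8)(0.04) = -0.912; z^3-coef -(0.8)(-0.88) = 0.704.]
Remaining roots from the quadratic factor 1 + (0.04) z + (-0.88) z^2:
  Set 1 + (0.04) z + (-0.88) z^2 = 0, i.e. a z^2 + b z + c = 0 with a = -0.88, b = 0.04, c = 1.
  Discriminant D = b^2 - 4ac = (0.04)^2 - 4*(-0.88)*1 = 0.0016 - (-3.52) = 3.5216.
  D >= 0, so the roots are real: z = (-b +/- sqrt(D)) / (2a) = (-0.04 +/- 1.876593) / (-1.76).
    z_1 = (-0.04 + 1.876593) / (-1.76) = -1.0435,   |z_1| = 1.0435.
    z_2 = (-0.04 - 1.876593) / (-1.76) = 1.089,   |z_2| = 1.089.
Moduli of all roots: 1.2500, 1.0435, 1.0890.
All moduli strictly greater than 1? Yes.
Verdict: Stationary.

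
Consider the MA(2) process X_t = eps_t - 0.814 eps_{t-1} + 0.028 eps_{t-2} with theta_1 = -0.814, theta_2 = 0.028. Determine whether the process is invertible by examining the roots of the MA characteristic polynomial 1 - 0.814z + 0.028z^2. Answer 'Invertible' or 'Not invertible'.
\text{Invertible}

The MA(q) characteristic polynomial is P(z) = 1 - 0.814z + 0.028z^2.
Invertibility requires all roots to lie outside the unit circle, i.e. |z| > 1 for every root.
Set 1 + (-0.814) z + (0.028) z^2 = 0, i.e. a z^2 + b z + c = 0 with a = 0.028, b = -0.814, c = 1.
Discriminant D = b^2 - 4ac = (-0.814)^2 - 4*(0.028)*1 = 0.662596 - (0.112) = 0.550596.
D >= 0, so the roots are real: z = (-b +/- sqrt(D)) / (2a) = (0.814 +/- 0.742022) / (0.056).
  z_1 = (0.814 + 0.742022) / (0.056) = 27.7861,   |z_1| = 27.7861.
  z_2 = (0.814 - 0.742022) / (0.056) = 1.2853,   |z_2| = 1.2853.
Moduli of all roots: 27.7861, 1.2853.
All moduli strictly greater than 1? Yes.
Verdict: Invertible.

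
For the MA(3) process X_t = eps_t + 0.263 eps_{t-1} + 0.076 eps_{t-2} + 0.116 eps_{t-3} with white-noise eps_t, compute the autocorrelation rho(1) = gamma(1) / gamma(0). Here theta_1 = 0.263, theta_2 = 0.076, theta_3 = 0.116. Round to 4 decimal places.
\rho(1) = 0.2681

For an MA(q) process with theta_0 = 1, the autocovariance is
  gamma(k) = sigma^2 * sum_{i=0..q-k} theta_i * theta_{i+k},
and rho(k) = gamma(k) / gamma(0). Sigma^2 cancels.
  numerator   = (1)*(0.263) + (0.263)*(0.076) + (0.076)*(0.116) = 0.291804.
  denominator = (1)^2 + (0.263)^2 + (0.076)^2 + (0.116)^2 = 1.088401.
  rho(1) = 0.291804 / 1.088401 = 0.2681.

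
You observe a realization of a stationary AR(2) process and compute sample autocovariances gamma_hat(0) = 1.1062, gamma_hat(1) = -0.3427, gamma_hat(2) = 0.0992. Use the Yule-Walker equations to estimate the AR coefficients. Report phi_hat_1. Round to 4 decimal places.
\hat\phi_{1} = -0.3120

The Yule-Walker equations for an AR(p) process read, in matrix form,
  Gamma_p phi = r_p,   with   (Gamma_p)_{ij} = gamma(|i - j|),
                       (r_p)_i = gamma(i),   i,j = 1..p.
Substitute the sample gammas (Toeplitz matrix and right-hand side of size 2):
  Gamma_p = [[1.1062, -0.3427], [-0.3427, 1.1062]]
  r_p     = [-0.3427, 0.0992]
Written out:
  1.1062 phi_1 - 0.3427 phi_2 = -0.3427
  -0.3427 phi_1 + 1.1062 phi_2 = 0.0992
Solve by Cramer's rule:
  det = gamma(0)^2 - gamma(1)^2 = (1.1062)^2 - (-0.3427)^2 = 1.22367844 - 0.11744329 = 1.10623515
  phi_hat_1 = [gamma(1) gamma(0) - gamma(1) gamma(2)] / det = [(-0.3427)(1.1062) - (-0.3427)(0.0992)] / 1.10623515 = -0.3450989 / 1.10623515 = -0.312
  phi_hat_2 = [gamma(0) gamma(2) - gamma(1)^2] / det = [(1.1062)(0.0992) - (-0.3427)^2] / 1.10623515 = -0.00770825 / 1.10623515 = -0.007
So phi_hat = [-0.3120, -0.0070].
Therefore phi_hat_1 = -0.3120.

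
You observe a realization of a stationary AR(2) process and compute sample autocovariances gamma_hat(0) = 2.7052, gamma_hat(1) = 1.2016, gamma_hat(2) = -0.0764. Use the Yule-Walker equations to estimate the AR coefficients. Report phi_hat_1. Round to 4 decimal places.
\hat\phi_{1} = 0.5690

The Yule-Walker equations for an AR(p) process read, in matrix form,
  Gamma_p phi = r_p,   with   (Gamma_p)_{ij} = gamma(|i - j|),
                       (r_p)_i = gamma(i),   i,j = 1..p.
Substitute the sample gammas (Toeplitz matrix and right-hand side of size 2):
  Gamma_p = [[2.7052, 1.2016], [1.2016, 2.7052]]
  r_p     = [1.2016, -0.0764]
Written out:
  2.7052 phi_1 + 1.2016 phi_2 = 1.2016
  1.2016 phi_1 + 2.7052 phi_2 = -0.0764
Solve by Cramer's rule:
  det = gamma(0)^2 - gamma(1)^2 = (2.7052)^2 - (1.2016)^2 = 7.31810704 - 1.44384256 = 5.87426448
  phi_hat_1 = [gamma(1) gamma(0) - gamma(1) gamma(2)] / det = [(1.2016)(2.7052) - (1.2016)(-0.0764)] / 5.87426448 = 3.34237056 / 5.87426448 = 0.569
  phi_hat_2 = [gamma(0) gamma(2) - gamma(1)^2] / det = [(2.7052)(-0.0764) - (1.2016)^2] / 5.87426448 = -1.65051984 / 5.87426448 = -0.281
So phi_hat = [0.5690, -0.2810].
Therefore phi_hat_1 = 0.5690.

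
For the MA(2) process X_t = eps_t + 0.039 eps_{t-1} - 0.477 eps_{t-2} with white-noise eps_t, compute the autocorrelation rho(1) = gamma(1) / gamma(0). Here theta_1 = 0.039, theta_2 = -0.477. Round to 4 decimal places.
\rho(1) = 0.0166

For an MA(q) process with theta_0 = 1, the autocovariance is
  gamma(k) = sigma^2 * sum_{i=0..q-k} theta_i * theta_{i+k},
and rho(k) = gamma(k) / gamma(0). Sigma^2 cancels.
  numerator   = (1)*(0.039) + (0.039)*(-0.477) = 0.020397.
  denominator = (1)^2 + (0.039)^2 + (-0.477)^2 = 1.22905.
  rho(1) = 0.020397 / 1.22905 = 0.0166.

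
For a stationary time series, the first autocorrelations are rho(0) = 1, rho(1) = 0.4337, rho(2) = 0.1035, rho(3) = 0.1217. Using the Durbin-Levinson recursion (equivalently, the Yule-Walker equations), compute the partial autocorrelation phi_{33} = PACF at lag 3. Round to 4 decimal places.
\phi_{33} = 0.1461

The PACF at lag k is phi_{kk}, the last component of the solution
to the Yule-Walker system G_k phi = r_k where
  (G_k)_{ij} = rho(|i - j|), (r_k)_i = rho(i), i,j = 1..k.
Equivalently, Durbin-Levinson gives phi_{kk} iteratively:
  phi_{11} = rho(1)
  phi_{kk} = [rho(k) - sum_{j=1..k-1} phi_{k-1,j} rho(k-j)]
            / [1 - sum_{j=1..k-1} phi_{k-1,j} rho(j)],
  phi_{k,j} = phi_{k-1,j} - phi_{kk} phi_{k-1,k-j},  j = 1..k-1.
Step k = 1:
  phi_11 = rho(1) = 0.4337.
Step k = 2:
  phi_22 = [rho(2) - phi_11 rho(1)] / [1 - phi_11 rho(1)] = [0.1035 - (0.4337)(0.4337)] / [1 - (0.4337)(0.4337)]
         = -0.08459569 / 0.81190431 = -0.104194.
  Update: phi_21 = phi_11 - phi_22 phi_11 = 0.4337 - (-0.104194)(0.4337) = 0.478889.
Step k = 3:
  phi_33 = [rho(3) - phi_21 rho(2) - phi_22 rho(1)] / [1 - phi_21 rho(1) - phi_22 rho(2)]
    numerator   = 0.1217 - (0.478889)(0.1035) - (-0.104194)(0.4337) = 0.117324
    denominator = 1 - (0.478889)(0.4337) - (-0.104194)(0.1035) = 0.80308993
  phi_33 = 0.117324 / 0.80308993 = 0.1461.
Therefore phi_{33} = 0.1461.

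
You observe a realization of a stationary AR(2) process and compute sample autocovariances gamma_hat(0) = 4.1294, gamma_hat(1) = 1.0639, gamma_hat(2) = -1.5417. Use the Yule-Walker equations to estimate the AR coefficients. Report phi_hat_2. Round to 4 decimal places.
\hat\phi_{2} = -0.4710

The Yule-Walker equations for an AR(p) process read, in matrix form,
  Gamma_p phi = r_p,   with   (Gamma_p)_{ij} = gamma(|i - j|),
                       (r_p)_i = gamma(i),   i,j = 1..p.
Substitute the sample gammas (Toeplitz matrix and right-hand side of size 2):
  Gamma_p = [[4.1294, 1.0639], [1.0639, 4.1294]]
  r_p     = [1.0639, -1.5417]
Written out:
  4.1294 phi_1 + 1.0639 phi_2 = 1.0639
  1.0639 phi_1 + 4.1294 phi_2 = -1.5417
Solve by Cramer's rule:
  det = gamma(0)^2 - gamma(1)^2 = (4.1294)^2 - (1.0639)^2 = 17.05194436 - 1.13188321 = 15.92006115
  phi_hat_1 = [gamma(1) gamma(0) - gamma(1) gamma(2)] / det = [(1.0639)(4.1294) - (1.0639)(-1.5417)] / 15.92006115 = 6.03348329 / 15.92006115 = 0.379
  phi_hat_2 = [gamma(0) gamma(2) - gamma(1)^2] / det = [(4.1294)(-1.5417) - (1.0639)^2] / 15.92006115 = -7.49817919 / 15.92006115 = -0.471
So phi_hat = [0.3790, -0.4710].
Therefore phi_hat_2 = -0.4710.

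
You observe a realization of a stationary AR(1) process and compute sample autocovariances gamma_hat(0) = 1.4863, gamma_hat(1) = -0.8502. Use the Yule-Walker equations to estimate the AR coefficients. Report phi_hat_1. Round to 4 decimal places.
\hat\phi_{1} = -0.5720

The Yule-Walker equations for an AR(p) process read, in matrix form,
  Gamma_p phi = r_p,   with   (Gamma_p)_{ij} = gamma(|i - j|),
                       (r_p)_i = gamma(i),   i,j = 1..p.
Substitute the sample gammas (Toeplitz matrix and right-hand side of size 1):
  Gamma_p = [[1.4863]]
  r_p     = [-0.8502]
With p = 1 this is the single equation gamma(0) phi_1 = gamma(1):
  phi_hat_1 = gamma(1) / gamma(0) = -0.8502 / 1.4863 = -0.5720.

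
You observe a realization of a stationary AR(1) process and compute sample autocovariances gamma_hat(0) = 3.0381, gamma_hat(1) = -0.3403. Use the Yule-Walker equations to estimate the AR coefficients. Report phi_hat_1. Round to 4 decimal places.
\hat\phi_{1} = -0.1120

The Yule-Walker equations for an AR(p) process read, in matrix form,
  Gamma_p phi = r_p,   with   (Gamma_p)_{ij} = gamma(|i - j|),
                       (r_p)_i = gamma(i),   i,j = 1..p.
Substitute the sample gammas (Toeplitz matrix and right-hand side of size 1):
  Gamma_p = [[3.0381]]
  r_p     = [-0.3403]
With p = 1 this is the single equation gamma(0) phi_1 = gamma(1):
  phi_hat_1 = gamma(1) / gamma(0) = -0.3403 / 3.0381 = -0.1120.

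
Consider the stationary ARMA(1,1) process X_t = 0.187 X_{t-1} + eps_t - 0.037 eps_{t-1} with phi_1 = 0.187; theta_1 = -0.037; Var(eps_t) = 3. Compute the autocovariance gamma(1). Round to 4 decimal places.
\gamma(1) = 0.4631

Multiply the model equation by X_{t-k} and take expectations. With theta_0 = psi_0 = 1 and psi_j the MA(infinity) weights, this gives
  gamma(k) - sum_i phi_i gamma(k-i) = c_k,
  c_k = sigma^2 * sum_{j=k..q} theta_j psi_{j-k}   (c_k = 0 for k > q),
using gamma(-m) = gamma(m).
psi-weights needed (psi_j = theta_j + sum_i phi_i psi_{j-i}):
  psi_1 = theta_1 + phi_1 = -0.037 + (0.187) = 0.15
Right-hand sides:
  c_0 = sigma^2 (1 + theta_1 psi_1) = 3 * (1 + (-0.037)(0.15)) = 3 * 0.99445 = 2.98335
  c_1 = sigma^2 theta_1 = 3 * (-0.037) = -0.111
  c_2 = 0
Equations for k = 0 and k = 1 (AR order 1):
  gamma(0) = phi_1 gamma(1) + c_0
  gamma(1) = phi_1 gamma(0) + c_1
Substituting the second into the first: gamma(0) (1 - phi_1^2) = c_0 + phi_1 c_1, so
  gamma(0) = (c_0 + phi_1 c_1) / (1 - phi_1^2) = (2.98335 + (0.187)(-0.111)) / (1 - (0.187)^2) = 2.962593 / 0.965031 = 3.069946.
  gamma(1) = phi_1 gamma(0) + c_1 = (0.187)(3.069946) + (-0.111) = 0.46308.
Therefore gamma(1) = 0.4631 (to 4 decimal places).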